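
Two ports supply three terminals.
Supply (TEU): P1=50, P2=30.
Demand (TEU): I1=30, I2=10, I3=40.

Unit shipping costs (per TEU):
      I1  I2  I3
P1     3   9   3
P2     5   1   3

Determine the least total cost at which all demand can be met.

220

A cheapest plan:
  P1->I1: 30 × 3 = 90
  P1->I3: 20 × 3 = 60
  P2->I2: 10 × 1 = 10
  P2->I3: 20 × 3 = 60
Total = 90 + 60 + 10 + 60 = 220.
(Supply check: P1 ships 50; P2 ships 30.)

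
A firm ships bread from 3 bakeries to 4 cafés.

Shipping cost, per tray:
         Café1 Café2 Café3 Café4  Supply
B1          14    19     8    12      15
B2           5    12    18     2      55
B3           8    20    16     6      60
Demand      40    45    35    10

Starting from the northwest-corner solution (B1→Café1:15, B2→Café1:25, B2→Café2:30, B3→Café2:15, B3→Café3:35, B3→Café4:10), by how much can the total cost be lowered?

295

Current plan cost = 15·14 + 25·5 + 30·12 + 15·20 + 35·16 + 10·6 = 1615.
Optimal plan:
  B1–Café3: 15 × 8 = 120
  B2–Café2: 45 × 12 = 540
  B2–Café4: 10 × 2 = 20
  B3–Café1: 40 × 8 = 320
  B3–Café3: 20 × 16 = 320
Optimal cost = 1320.
Saving = 1615 − 1320 = 295.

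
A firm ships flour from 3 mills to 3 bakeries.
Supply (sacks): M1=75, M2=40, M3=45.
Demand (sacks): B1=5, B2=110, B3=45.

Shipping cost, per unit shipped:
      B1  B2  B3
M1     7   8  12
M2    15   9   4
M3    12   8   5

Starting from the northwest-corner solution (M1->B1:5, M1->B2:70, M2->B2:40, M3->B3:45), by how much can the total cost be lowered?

Current plan cost = 5·7 + 70·8 + 40·9 + 45·5 = 1180.
Optimal plan:
  M1→B1: 5 sacks
  M1→B2: 70 sacks
  M2→B3: 40 sacks
  M3→B2: 40 sacks
  M3→B3: 5 sacks
Optimal cost = 1100.
Saving = 1180 − 1100 = 80.

80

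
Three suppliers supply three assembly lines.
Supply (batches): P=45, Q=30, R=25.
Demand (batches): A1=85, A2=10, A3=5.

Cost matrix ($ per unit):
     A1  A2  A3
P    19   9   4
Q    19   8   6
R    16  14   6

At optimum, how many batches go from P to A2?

0

The minimum-cost plan:
  P–A1: 40 × $19 = $760
  P–A3: 5 × $4 = $20
  Q–A1: 20 × $19 = $380
  Q–A2: 10 × $8 = $80
  R–A1: 25 × $16 = $400
Total cost = $1640.
The route P→A2 is not used.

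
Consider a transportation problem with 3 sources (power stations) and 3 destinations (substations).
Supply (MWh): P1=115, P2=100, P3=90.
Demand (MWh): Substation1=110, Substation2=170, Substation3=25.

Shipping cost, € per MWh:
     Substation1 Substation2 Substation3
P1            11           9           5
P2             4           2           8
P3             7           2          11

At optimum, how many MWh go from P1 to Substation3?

25

Solving gives:
  P1→Substation1: 10 × €11 = €110
  P1→Substation2: 80 × €9 = €720
  P1→Substation3: 25 × €5 = €125
  P2→Substation1: 100 × €4 = €400
  P3→Substation2: 90 × €2 = €180
Total cost = €1535.
So P1→Substation3 carries 25 MWh.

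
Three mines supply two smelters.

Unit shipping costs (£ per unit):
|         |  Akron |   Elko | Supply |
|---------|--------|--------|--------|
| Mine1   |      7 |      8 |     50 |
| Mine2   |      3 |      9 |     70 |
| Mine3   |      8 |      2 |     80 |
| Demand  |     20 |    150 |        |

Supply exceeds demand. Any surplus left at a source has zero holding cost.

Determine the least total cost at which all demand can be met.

800

One minimum-cost allocation:
  Mine1→Elko: 50 × £8 = £400
  Mine2→Akron: 20 × £3 = £60
  Mine2→Elko: 20 × £9 = £180
  Mine3→Elko: 80 × £2 = £160
Total = 400 + 60 + 180 + 160 = £800.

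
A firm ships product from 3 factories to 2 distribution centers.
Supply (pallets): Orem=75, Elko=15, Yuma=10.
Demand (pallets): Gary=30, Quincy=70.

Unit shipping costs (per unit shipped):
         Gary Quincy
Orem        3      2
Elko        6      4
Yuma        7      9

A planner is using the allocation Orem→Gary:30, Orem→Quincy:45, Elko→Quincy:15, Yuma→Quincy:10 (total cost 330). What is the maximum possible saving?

Current plan cost = 30·3 + 45·2 + 15·4 + 10·9 = 330.
Optimal plan:
  Orem->Gary: 20 × 3 = 60
  Orem->Quincy: 55 × 2 = 110
  Elko->Quincy: 15 × 4 = 60
  Yuma->Gary: 10 × 7 = 70
Optimal cost = 300.
Saving = 330 − 300 = 30.

30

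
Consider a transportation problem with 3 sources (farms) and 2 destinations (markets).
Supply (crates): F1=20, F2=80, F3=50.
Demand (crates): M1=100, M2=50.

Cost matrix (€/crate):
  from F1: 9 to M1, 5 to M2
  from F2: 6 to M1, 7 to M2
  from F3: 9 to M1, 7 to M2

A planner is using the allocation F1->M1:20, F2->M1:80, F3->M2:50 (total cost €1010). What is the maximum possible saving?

Current plan cost = 20·9 + 80·6 + 50·7 = €1010.
Optimal plan:
  F1–M2: 20 × €5 = €100
  F2–M1: 80 × €6 = €480
  F3–M1: 20 × €9 = €180
  F3–M2: 30 × €7 = €210
Optimal cost = €970.
Saving = 1010 − 970 = €40.

40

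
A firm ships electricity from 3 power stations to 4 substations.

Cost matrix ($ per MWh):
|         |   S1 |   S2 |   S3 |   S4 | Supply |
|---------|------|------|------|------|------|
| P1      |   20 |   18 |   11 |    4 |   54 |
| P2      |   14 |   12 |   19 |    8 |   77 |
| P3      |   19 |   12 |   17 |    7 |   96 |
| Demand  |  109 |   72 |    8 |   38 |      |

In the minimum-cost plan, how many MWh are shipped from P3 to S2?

The minimum-cost plan:
  P1→S1: 8 MWh
  P1→S3: 8 MWh
  P1→S4: 38 MWh
  P2→S1: 77 MWh
  P3→S1: 24 MWh
  P3→S2: 72 MWh
Total cost = $2798.
So P3→S2 carries 72 MWh.

72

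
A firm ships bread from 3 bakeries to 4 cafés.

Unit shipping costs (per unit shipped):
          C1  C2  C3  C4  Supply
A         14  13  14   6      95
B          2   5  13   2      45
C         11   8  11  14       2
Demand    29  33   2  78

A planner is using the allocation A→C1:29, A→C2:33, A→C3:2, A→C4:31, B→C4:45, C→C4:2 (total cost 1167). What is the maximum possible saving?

Current plan cost = 29·14 + 33·13 + 2·14 + 31·6 + 45·2 + 2·14 = 1167.
Optimal plan:
  A to C2: 15 trays
  A to C3: 2 trays
  A to C4: 78 trays
  B to C1: 29 trays
  B to C2: 16 trays
  C to C2: 2 trays
Optimal cost = 845.
Saving = 1167 − 845 = 322.

322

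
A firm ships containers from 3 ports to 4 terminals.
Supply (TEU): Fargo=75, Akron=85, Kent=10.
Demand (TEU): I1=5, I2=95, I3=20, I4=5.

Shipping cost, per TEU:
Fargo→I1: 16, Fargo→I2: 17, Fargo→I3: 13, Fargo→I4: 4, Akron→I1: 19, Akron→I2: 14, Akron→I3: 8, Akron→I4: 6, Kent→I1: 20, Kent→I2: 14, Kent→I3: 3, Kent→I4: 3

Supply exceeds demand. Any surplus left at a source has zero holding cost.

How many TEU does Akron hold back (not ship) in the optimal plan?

An optimal plan:
  Fargo–I1: 5 TEU
  Fargo–I2: 20 TEU
  Fargo–I4: 5 TEU
  Akron–I2: 75 TEU
  Akron–I3: 10 TEU
  Kent–I3: 10 TEU
Total cost = 1600.
Akron ships 85 of its 85, leaving 0.

0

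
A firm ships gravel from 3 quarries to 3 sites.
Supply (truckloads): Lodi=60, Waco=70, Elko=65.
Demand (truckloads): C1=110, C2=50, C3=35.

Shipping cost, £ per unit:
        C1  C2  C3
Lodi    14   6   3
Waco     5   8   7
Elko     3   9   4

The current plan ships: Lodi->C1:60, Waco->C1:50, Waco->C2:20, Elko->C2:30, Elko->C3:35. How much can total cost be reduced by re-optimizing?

785

Current plan cost = 60·14 + 50·5 + 20·8 + 30·9 + 35·4 = £1660.
Optimal plan:
  Lodi to C2: 25 × £6 = £150
  Lodi to C3: 35 × £3 = £105
  Waco to C1: 45 × £5 = £225
  Waco to C2: 25 × £8 = £200
  Elko to C1: 65 × £3 = £195
Optimal cost = £875.
Saving = 1660 − 875 = £785.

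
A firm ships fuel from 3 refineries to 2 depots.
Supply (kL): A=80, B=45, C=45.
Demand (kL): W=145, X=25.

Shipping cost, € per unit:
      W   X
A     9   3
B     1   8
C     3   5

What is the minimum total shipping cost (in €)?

Optimal allocation:
  A to W: 55 × €9 = €495
  A to X: 25 × €3 = €75
  B to W: 45 × €1 = €45
  C to W: 45 × €3 = €135
Total = 495 + 75 + 45 + 135 = €750.
(Supply check: A ships 80; B ships 45; C ships 45.)

750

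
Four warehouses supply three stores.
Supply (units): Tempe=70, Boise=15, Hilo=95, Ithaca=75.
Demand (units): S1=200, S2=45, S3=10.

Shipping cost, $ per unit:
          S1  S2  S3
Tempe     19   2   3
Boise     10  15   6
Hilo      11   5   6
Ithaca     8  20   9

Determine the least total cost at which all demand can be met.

2200

One minimum-cost allocation:
  Tempe–S1: 15 × $19 = $285
  Tempe–S2: 45 × $2 = $90
  Tempe–S3: 10 × $3 = $30
  Boise–S1: 15 × $10 = $150
  Hilo–S1: 95 × $11 = $1045
  Ithaca–S1: 75 × $8 = $600
Total = 285 + 90 + 30 + 150 + 1045 + 600 = $2200.
(Supply check: Tempe ships 70; Boise ships 15; Hilo ships 95; Ithaca ships 75.)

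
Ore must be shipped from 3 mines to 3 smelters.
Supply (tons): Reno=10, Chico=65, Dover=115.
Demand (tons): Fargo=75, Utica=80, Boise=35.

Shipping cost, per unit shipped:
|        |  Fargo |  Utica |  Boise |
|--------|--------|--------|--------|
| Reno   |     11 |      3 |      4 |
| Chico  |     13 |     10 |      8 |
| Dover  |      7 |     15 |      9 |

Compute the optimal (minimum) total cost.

1595

An optimal shipping plan:
  Reno to Utica: 10 × 3 = 30
  Chico to Utica: 65 × 10 = 650
  Dover to Fargo: 75 × 7 = 525
  Dover to Utica: 5 × 15 = 75
  Dover to Boise: 35 × 9 = 315
Total = 30 + 650 + 525 + 75 + 315 = 1595.
(Supply check: Reno ships 10; Chico ships 65; Dover ships 115.)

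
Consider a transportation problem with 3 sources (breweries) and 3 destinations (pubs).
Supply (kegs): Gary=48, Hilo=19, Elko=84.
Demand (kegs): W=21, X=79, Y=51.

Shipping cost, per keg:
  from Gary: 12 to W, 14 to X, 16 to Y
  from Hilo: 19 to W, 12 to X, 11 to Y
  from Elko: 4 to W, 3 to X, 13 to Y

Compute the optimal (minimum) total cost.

Optimal allocation:
  Gary to W: 16 × 12 = 192
  Gary to Y: 32 × 16 = 512
  Hilo to Y: 19 × 11 = 209
  Elko to W: 5 × 4 = 20
  Elko to X: 79 × 3 = 237
Total = 192 + 512 + 209 + 20 + 237 = 1170.
(Supply check: Gary ships 48; Hilo ships 19; Elko ships 84.)

1170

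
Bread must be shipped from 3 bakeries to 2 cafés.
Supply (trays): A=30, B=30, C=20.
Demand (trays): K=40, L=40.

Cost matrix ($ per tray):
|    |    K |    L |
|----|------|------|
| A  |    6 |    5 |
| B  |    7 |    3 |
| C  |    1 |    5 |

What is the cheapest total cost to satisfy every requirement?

An optimal shipping plan:
  A→K: 20 × $6 = $120
  A→L: 10 × $5 = $50
  B→L: 30 × $3 = $90
  C→K: 20 × $1 = $20
Total = 120 + 50 + 90 + 20 = $280.
(Supply check: A ships 30; B ships 30; C ships 20.)

280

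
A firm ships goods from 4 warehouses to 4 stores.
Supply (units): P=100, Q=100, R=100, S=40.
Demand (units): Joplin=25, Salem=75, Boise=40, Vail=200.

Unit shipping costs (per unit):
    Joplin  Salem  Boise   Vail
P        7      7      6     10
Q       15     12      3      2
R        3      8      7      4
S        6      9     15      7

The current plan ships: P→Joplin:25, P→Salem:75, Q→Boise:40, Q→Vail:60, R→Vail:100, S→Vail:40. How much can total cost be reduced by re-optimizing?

Current plan cost = 25·7 + 75·7 + 40·3 + 60·2 + 100·4 + 40·7 = 1620.
Optimal plan:
  P->Salem: 75 × 7 = 525
  P->Boise: 25 × 6 = 150
  Q->Boise: 15 × 3 = 45
  Q->Vail: 85 × 2 = 170
  R->Joplin: 25 × 3 = 75
  R->Vail: 75 × 4 = 300
  S->Vail: 40 × 7 = 280
Optimal cost = 1545.
Saving = 1620 − 1545 = 75.

75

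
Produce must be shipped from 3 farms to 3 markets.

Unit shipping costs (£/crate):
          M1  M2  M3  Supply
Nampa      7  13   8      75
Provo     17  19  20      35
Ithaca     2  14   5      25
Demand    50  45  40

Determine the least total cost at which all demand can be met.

1340

A cheapest plan:
  Nampa to M1: 25 × £7 = £175
  Nampa to M2: 10 × £13 = £130
  Nampa to M3: 40 × £8 = £320
  Provo to M2: 35 × £19 = £665
  Ithaca to M1: 25 × £2 = £50
Total = 175 + 130 + 320 + 665 + 50 = £1340.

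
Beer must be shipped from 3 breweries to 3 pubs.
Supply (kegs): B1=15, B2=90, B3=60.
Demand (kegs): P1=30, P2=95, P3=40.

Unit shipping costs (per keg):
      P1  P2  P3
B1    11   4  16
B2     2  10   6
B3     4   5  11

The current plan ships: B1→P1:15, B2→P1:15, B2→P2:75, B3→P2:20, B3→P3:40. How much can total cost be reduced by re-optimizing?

Current plan cost = 15·11 + 15·2 + 75·10 + 20·5 + 40·11 = 1485.
Optimal plan:
  B1->P2: 15 × 4 = 60
  B2->P1: 30 × 2 = 60
  B2->P2: 20 × 10 = 200
  B2->P3: 40 × 6 = 240
  B3->P2: 60 × 5 = 300
Optimal cost = 860.
Saving = 1485 − 860 = 625.

625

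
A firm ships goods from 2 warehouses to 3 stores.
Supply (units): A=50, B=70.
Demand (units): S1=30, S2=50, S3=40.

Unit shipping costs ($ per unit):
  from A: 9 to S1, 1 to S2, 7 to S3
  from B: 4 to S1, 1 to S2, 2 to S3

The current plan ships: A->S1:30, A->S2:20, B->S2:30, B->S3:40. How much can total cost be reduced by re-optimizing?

150

Current plan cost = 30·9 + 20·1 + 30·1 + 40·2 = $400.
Optimal plan:
  A->S2: 50 units
  B->S1: 30 units
  B->S3: 40 units
Optimal cost = $250.
Saving = 400 − 250 = $150.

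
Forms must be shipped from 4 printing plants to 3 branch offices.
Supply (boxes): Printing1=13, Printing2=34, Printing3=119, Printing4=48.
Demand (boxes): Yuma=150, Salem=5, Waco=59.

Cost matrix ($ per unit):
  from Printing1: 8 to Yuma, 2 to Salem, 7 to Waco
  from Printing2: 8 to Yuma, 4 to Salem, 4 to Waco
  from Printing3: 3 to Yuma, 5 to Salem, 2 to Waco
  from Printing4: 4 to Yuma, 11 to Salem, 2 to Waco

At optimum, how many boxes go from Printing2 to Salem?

0

The minimum-cost plan:
  Printing1->Yuma: 8 × $8 = $64
  Printing1->Salem: 5 × $2 = $10
  Printing2->Waco: 34 × $4 = $136
  Printing3->Yuma: 119 × $3 = $357
  Printing4->Yuma: 23 × $4 = $92
  Printing4->Waco: 25 × $2 = $50
Total cost = $709.
The route Printing2→Salem is not used.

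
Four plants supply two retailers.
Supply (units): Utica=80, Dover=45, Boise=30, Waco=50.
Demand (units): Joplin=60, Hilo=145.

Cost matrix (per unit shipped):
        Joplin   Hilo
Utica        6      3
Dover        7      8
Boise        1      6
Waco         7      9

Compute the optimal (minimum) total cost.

1020

One minimum-cost allocation:
  Utica–Hilo: 80 × 3 = 240
  Dover–Hilo: 45 × 8 = 360
  Boise–Joplin: 30 × 1 = 30
  Waco–Joplin: 30 × 7 = 210
  Waco–Hilo: 20 × 9 = 180
Total = 240 + 360 + 30 + 210 + 180 = 1020.
(Supply check: Utica ships 80; Dover ships 45; Boise ships 30; Waco ships 50.)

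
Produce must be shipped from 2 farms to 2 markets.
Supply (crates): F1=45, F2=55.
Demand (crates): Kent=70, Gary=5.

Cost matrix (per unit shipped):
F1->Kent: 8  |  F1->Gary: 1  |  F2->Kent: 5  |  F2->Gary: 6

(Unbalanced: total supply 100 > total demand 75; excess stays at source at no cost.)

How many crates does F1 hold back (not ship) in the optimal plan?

Minimum-cost shipments:
  F1–Kent: 15 crates
  F1–Gary: 5 crates
  F2–Kent: 55 crates
Total cost = 400.
F1 ships 20 of its 45, leaving 25.

25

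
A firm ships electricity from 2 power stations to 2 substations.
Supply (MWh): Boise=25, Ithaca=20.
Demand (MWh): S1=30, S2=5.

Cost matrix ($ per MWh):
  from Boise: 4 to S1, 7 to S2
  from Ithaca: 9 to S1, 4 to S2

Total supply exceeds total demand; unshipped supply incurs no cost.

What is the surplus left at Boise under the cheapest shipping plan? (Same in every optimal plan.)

Minimum-cost shipments:
  Boise→S1: 25 × $4 = $100
  Ithaca→S1: 5 × $9 = $45
  Ithaca→S2: 5 × $4 = $20
Total cost = $165.
Boise ships 25 of its 25, leaving 0.

0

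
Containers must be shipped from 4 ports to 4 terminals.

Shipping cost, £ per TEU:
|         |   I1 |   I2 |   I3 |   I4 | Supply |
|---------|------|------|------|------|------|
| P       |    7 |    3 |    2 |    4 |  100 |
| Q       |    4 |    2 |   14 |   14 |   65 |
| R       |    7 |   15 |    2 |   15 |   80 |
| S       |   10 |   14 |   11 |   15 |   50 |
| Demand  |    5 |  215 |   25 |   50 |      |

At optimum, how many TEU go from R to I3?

25

Solving gives:
  P->I2: 100 TEU
  Q->I2: 65 TEU
  R->I1: 5 TEU
  R->I3: 25 TEU
  R->I4: 50 TEU
  S->I2: 50 TEU
Total cost = £1965.
So R→I3 carries 25 TEU.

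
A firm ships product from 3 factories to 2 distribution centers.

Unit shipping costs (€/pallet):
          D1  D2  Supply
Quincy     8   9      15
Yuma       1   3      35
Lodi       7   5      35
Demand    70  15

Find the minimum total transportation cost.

A cheapest plan:
  Quincy→D1: 15 × €8 = €120
  Yuma→D1: 35 × €1 = €35
  Lodi→D1: 20 × €7 = €140
  Lodi→D2: 15 × €5 = €75
Total = 120 + 35 + 140 + 75 = €370.

370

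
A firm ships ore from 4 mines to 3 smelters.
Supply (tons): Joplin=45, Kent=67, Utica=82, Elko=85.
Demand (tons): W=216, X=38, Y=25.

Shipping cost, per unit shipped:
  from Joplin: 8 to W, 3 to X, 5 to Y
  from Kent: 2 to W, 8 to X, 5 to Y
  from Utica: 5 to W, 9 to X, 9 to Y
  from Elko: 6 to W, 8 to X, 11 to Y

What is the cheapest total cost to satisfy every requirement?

1257

Optimal allocation:
  Joplin→X: 38 tons
  Joplin→Y: 7 tons
  Kent→W: 49 tons
  Kent→Y: 18 tons
  Utica→W: 82 tons
  Elko→W: 85 tons
Total cost = 1257.
(Supply check: Joplin ships 45; Kent ships 67; Utica ships 82; Elko ships 85.)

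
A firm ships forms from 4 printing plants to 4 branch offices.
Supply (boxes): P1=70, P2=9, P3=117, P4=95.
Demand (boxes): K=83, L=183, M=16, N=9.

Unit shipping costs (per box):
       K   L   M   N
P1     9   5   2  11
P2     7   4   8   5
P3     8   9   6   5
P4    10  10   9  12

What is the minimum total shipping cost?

An optimal shipping plan:
  P1→L: 70 × 5 = 350
  P2→L: 9 × 4 = 36
  P3→K: 83 × 8 = 664
  P3→L: 9 × 9 = 81
  P3→M: 16 × 6 = 96
  P3→N: 9 × 5 = 45
  P4→L: 95 × 10 = 950
Total = 350 + 36 + 664 + 81 + 96 + 45 + 950 = 2222.

2222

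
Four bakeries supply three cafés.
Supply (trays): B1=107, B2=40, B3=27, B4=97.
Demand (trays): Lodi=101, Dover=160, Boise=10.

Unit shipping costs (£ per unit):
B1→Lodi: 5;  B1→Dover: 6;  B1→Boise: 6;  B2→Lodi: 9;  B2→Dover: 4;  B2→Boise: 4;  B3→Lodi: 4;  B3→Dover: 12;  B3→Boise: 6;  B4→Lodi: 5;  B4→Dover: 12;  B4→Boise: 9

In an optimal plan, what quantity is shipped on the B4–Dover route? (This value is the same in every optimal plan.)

The minimum-cost plan:
  B1->Dover: 107 × £6 = £642
  B2->Dover: 40 × £4 = £160
  B3->Lodi: 17 × £4 = £68
  B3->Boise: 10 × £6 = £60
  B4->Lodi: 84 × £5 = £420
  B4->Dover: 13 × £12 = £156
Total cost = £1506.
So B4→Dover carries 13 trays.

13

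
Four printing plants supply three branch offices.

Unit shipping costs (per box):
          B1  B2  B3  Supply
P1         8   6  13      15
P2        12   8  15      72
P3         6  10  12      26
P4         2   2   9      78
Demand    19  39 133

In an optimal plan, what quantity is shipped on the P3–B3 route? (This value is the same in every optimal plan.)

26

Optimal shipments:
  P1 to B2: 15 × 6 = 90
  P2 to B3: 72 × 15 = 1080
  P3 to B3: 26 × 12 = 312
  P4 to B1: 19 × 2 = 38
  P4 to B2: 24 × 2 = 48
  P4 to B3: 35 × 9 = 315
Total cost = 1883.
So P3→B3 carries 26 boxes.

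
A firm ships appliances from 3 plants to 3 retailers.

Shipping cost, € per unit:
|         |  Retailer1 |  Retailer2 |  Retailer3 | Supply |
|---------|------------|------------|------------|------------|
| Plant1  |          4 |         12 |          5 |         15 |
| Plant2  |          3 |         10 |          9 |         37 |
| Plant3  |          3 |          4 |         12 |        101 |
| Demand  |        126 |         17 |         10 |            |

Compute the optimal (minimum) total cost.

One minimum-cost allocation:
  Plant1->Retailer1: 5 units
  Plant1->Retailer3: 10 units
  Plant2->Retailer1: 37 units
  Plant3->Retailer1: 84 units
  Plant3->Retailer2: 17 units
Total cost = €501.
(Supply check: Plant1 ships 15; Plant2 ships 37; Plant3 ships 101.)

501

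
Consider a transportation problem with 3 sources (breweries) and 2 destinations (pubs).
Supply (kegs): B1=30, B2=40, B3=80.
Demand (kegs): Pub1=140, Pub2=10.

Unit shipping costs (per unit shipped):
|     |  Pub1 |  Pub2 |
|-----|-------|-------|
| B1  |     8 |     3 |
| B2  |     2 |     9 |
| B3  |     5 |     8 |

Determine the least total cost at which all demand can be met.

A cheapest plan:
  B1–Pub1: 20 kegs
  B1–Pub2: 10 kegs
  B2–Pub1: 40 kegs
  B3–Pub1: 80 kegs
Total cost = 670.
(Supply check: B1 ships 30; B2 ships 40; B3 ships 80.)

670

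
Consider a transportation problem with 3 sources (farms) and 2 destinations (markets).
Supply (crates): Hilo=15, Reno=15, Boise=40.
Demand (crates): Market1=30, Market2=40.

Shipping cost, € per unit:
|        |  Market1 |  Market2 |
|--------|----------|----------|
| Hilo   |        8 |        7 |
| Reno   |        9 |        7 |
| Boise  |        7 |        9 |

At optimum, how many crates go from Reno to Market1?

0

The minimum-cost plan:
  Hilo->Market2: 15 × €7 = €105
  Reno->Market2: 15 × €7 = €105
  Boise->Market1: 30 × €7 = €210
  Boise->Market2: 10 × €9 = €90
Total cost = €510.
The route Reno→Market1 is not used.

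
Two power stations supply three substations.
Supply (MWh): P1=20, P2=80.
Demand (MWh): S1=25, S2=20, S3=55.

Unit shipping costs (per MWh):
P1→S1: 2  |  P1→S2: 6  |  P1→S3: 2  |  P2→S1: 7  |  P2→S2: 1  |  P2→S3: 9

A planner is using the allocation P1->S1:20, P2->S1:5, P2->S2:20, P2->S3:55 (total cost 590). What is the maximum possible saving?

Current plan cost = 20·2 + 5·7 + 20·1 + 55·9 = 590.
Optimal plan:
  P1 to S3: 20 × 2 = 40
  P2 to S1: 25 × 7 = 175
  P2 to S2: 20 × 1 = 20
  P2 to S3: 35 × 9 = 315
Optimal cost = 550.
Saving = 590 − 550 = 40.

40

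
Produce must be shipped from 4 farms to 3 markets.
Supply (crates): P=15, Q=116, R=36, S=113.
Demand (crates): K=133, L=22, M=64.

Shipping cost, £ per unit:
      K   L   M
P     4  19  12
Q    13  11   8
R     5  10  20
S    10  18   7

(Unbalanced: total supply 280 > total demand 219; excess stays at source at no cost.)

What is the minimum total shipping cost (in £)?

One minimum-cost allocation:
  P to K: 15 × £4 = £60
  Q to L: 22 × £11 = £242
  Q to M: 33 × £8 = £264
  R to K: 36 × £5 = £180
  S to K: 82 × £10 = £820
  S to M: 31 × £7 = £217
Total = 60 + 242 + 264 + 180 + 820 + 217 = £1783.

1783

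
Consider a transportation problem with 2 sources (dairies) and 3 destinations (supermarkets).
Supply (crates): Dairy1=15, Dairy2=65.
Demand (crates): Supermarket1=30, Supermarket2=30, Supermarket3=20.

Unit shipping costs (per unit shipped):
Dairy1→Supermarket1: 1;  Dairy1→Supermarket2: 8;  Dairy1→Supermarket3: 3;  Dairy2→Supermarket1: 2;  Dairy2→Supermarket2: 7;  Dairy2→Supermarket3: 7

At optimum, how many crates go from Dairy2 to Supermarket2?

30

Solving gives:
  Dairy1->Supermarket3: 15 crates
  Dairy2->Supermarket1: 30 crates
  Dairy2->Supermarket2: 30 crates
  Dairy2->Supermarket3: 5 crates
Total cost = 350.
So Dairy2→Supermarket2 carries 30 crates.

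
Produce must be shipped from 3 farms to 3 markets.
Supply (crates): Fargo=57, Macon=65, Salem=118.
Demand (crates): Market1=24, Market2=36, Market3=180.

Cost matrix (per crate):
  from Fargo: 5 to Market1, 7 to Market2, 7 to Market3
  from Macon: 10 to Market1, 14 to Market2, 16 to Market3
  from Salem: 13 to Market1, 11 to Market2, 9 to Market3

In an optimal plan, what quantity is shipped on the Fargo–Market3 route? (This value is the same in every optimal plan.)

57

Solving gives:
  Fargo–Market3: 57 × 7 = 399
  Macon–Market1: 24 × 10 = 240
  Macon–Market2: 36 × 14 = 504
  Macon–Market3: 5 × 16 = 80
  Salem–Market3: 118 × 9 = 1062
Total cost = 2285.
So Fargo→Market3 carries 57 crates.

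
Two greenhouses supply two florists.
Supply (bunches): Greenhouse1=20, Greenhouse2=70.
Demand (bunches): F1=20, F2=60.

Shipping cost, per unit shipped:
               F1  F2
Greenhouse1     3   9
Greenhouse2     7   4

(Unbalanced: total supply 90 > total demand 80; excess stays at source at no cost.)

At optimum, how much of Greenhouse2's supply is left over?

An optimal plan:
  Greenhouse1–F1: 20 × 3 = 60
  Greenhouse2–F2: 60 × 4 = 240
Total cost = 300.
Greenhouse2 ships 60 of its 70, leaving 10.

10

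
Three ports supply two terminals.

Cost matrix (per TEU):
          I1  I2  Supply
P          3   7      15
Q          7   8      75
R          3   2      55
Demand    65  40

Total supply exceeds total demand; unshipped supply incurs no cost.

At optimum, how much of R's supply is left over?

An optimal plan:
  P–I1: 15 TEU
  Q–I1: 35 TEU
  R–I1: 15 TEU
  R–I2: 40 TEU
Total cost = 415.
R ships 55 of its 55, leaving 0.

0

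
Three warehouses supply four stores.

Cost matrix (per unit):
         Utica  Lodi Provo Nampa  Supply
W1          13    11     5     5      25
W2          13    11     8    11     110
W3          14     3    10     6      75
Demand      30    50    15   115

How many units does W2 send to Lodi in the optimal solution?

0

Optimal shipments:
  W1–Nampa: 25 × 5 = 125
  W2–Utica: 30 × 13 = 390
  W2–Provo: 15 × 8 = 120
  W2–Nampa: 65 × 11 = 715
  W3–Lodi: 50 × 3 = 150
  W3–Nampa: 25 × 6 = 150
Total cost = 1650.
The route W2→Lodi is not used.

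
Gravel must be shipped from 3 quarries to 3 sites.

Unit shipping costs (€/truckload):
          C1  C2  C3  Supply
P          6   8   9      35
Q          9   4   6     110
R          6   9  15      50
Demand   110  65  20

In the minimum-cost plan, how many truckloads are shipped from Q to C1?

Solving gives:
  P→C1: 35 × €6 = €210
  Q→C1: 25 × €9 = €225
  Q→C2: 65 × €4 = €260
  Q→C3: 20 × €6 = €120
  R→C1: 50 × €6 = €300
Total cost = €1115.
So Q→C1 carries 25 truckloads.

25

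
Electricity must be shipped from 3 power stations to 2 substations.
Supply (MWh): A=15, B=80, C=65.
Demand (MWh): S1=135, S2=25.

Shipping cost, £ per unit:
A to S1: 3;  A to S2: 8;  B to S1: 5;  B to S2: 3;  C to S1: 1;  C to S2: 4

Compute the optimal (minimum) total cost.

A cheapest plan:
  A–S1: 15 MWh
  B–S1: 55 MWh
  B–S2: 25 MWh
  C–S1: 65 MWh
Total cost = £460.
(Supply check: A ships 15; B ships 80; C ships 65.)

460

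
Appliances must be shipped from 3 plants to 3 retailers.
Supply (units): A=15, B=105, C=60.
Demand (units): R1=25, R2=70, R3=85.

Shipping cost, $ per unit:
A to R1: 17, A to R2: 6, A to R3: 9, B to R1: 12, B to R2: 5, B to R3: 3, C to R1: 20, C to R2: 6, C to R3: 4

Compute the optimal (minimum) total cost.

Optimal allocation:
  A–R2: 15 units
  B–R1: 25 units
  B–R3: 80 units
  C–R2: 55 units
  C–R3: 5 units
Total cost = $980.

980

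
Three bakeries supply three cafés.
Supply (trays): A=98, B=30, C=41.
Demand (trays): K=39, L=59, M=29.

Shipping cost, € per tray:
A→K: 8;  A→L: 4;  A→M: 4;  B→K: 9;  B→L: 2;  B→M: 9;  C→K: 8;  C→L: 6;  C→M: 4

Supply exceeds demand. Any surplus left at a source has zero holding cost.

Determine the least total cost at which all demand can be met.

604

A cheapest plan:
  A to L: 29 × €4 = €116
  A to M: 27 × €4 = €108
  B to L: 30 × €2 = €60
  C to K: 39 × €8 = €312
  C to M: 2 × €4 = €8
Total = 116 + 108 + 60 + 312 + 8 = €604.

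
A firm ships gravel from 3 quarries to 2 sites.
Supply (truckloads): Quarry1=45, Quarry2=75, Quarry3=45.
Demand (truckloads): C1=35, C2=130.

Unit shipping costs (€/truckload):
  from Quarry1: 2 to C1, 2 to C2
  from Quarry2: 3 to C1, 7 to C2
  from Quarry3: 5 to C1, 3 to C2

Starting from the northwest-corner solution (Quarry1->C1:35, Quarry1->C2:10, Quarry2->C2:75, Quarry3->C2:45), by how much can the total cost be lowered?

Current plan cost = 35·2 + 10·2 + 75·7 + 45·3 = €750.
Optimal plan:
  Quarry1→C2: 45 × €2 = €90
  Quarry2→C1: 35 × €3 = €105
  Quarry2→C2: 40 × €7 = €280
  Quarry3→C2: 45 × €3 = €135
Optimal cost = €610.
Saving = 750 − 610 = €140.

140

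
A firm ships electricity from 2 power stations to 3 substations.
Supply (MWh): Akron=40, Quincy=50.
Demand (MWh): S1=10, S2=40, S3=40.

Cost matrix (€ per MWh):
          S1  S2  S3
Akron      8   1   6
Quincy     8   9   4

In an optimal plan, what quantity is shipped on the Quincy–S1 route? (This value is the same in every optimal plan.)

10

The minimum-cost plan:
  Akron to S2: 40 × €1 = €40
  Quincy to S1: 10 × €8 = €80
  Quincy to S3: 40 × €4 = €160
Total cost = €280.
So Quincy→S1 carries 10 MWh.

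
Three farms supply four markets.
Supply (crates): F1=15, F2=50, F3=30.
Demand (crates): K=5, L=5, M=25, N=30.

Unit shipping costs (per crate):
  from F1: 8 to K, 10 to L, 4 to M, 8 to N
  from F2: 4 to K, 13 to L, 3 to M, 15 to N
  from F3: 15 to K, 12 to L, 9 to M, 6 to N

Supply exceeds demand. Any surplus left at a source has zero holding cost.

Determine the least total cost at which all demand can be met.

325

A cheapest plan:
  F1->L: 5 crates
  F2->K: 5 crates
  F2->M: 25 crates
  F3->N: 30 crates
Total cost = 325.
(Supply check: F1 ships 5; F2 ships 30; F3 ships 30.)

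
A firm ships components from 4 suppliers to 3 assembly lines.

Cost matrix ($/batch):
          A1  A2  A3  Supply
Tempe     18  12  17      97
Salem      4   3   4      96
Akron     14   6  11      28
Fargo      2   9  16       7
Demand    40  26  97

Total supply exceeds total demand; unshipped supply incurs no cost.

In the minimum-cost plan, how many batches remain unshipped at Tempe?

65

An optimal plan:
  Tempe→A2: 26 × $12 = $312
  Tempe→A3: 6 × $17 = $102
  Salem→A1: 33 × $4 = $132
  Salem→A3: 63 × $4 = $252
  Akron→A3: 28 × $11 = $308
  Fargo→A1: 7 × $2 = $14
Total cost = $1120.
Tempe ships 32 of its 97, leaving 65.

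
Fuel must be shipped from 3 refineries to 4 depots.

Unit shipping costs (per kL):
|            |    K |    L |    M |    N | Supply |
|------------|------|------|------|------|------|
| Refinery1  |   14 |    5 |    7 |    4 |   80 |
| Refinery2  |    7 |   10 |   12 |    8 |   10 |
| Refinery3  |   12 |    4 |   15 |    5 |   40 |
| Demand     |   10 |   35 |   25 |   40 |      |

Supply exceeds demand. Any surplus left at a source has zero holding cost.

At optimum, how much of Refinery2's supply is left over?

0

An optimal plan:
  Refinery1→M: 25 kL
  Refinery1→N: 40 kL
  Refinery2→K: 10 kL
  Refinery3→L: 35 kL
Total cost = 545.
Refinery2 ships 10 of its 10, leaving 0.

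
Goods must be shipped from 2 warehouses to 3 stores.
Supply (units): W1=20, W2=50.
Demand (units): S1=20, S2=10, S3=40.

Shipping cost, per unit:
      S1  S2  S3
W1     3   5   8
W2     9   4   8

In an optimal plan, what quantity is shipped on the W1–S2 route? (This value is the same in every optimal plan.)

Optimal shipments:
  W1–S1: 20 × 3 = 60
  W2–S2: 10 × 4 = 40
  W2–S3: 40 × 8 = 320
Total cost = 420.
The route W1→S2 is not used.

0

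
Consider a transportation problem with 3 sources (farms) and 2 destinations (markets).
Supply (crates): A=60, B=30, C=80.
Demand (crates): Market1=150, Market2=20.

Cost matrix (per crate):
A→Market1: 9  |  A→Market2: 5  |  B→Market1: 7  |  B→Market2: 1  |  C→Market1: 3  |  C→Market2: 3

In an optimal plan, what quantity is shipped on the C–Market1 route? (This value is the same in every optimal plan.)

Optimal shipments:
  A->Market1: 60 × 9 = 540
  B->Market1: 10 × 7 = 70
  B->Market2: 20 × 1 = 20
  C->Market1: 80 × 3 = 240
Total cost = 870.
So C→Market1 carries 80 crates.

80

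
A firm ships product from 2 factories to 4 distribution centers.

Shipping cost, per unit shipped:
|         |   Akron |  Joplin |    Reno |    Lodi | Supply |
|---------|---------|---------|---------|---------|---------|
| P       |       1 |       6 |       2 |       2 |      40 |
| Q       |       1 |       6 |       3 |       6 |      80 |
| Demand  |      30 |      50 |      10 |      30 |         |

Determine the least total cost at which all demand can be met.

An optimal shipping plan:
  P->Reno: 10 × 2 = 20
  P->Lodi: 30 × 2 = 60
  Q->Akron: 30 × 1 = 30
  Q->Joplin: 50 × 6 = 300
Total = 20 + 60 + 30 + 300 = 410.

410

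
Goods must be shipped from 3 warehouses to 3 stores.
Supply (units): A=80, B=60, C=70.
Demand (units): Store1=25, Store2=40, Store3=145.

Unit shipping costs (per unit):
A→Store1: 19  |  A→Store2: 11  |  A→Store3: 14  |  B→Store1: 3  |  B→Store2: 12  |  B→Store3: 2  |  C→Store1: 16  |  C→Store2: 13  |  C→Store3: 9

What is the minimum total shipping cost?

1775

One minimum-cost allocation:
  A→Store2: 40 × 11 = 440
  A→Store3: 40 × 14 = 560
  B→Store1: 25 × 3 = 75
  B→Store3: 35 × 2 = 70
  C→Store3: 70 × 9 = 630
Total = 440 + 560 + 75 + 70 + 630 = 1775.
(Supply check: A ships 80; B ships 60; C ships 70.)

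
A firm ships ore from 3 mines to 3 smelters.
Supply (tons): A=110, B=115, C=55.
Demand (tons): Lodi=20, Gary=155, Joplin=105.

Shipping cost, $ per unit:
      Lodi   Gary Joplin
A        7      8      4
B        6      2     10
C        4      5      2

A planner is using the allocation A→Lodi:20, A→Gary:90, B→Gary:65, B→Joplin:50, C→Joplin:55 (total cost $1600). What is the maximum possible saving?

655

Current plan cost = 20·7 + 90·8 + 65·2 + 50·10 + 55·2 = $1600.
Optimal plan:
  A–Gary: 5 × $8 = $40
  A–Joplin: 105 × $4 = $420
  B–Gary: 115 × $2 = $230
  C–Lodi: 20 × $4 = $80
  C–Gary: 35 × $5 = $175
Optimal cost = $945.
Saving = 1600 − 945 = $655.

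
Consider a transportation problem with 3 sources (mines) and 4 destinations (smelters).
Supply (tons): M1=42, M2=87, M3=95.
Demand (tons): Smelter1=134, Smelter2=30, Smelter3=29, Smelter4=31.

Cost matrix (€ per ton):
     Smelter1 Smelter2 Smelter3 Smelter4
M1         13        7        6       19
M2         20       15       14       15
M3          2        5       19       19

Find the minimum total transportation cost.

Optimal allocation:
  M1→Smelter2: 30 × €7 = €210
  M1→Smelter3: 12 × €6 = €72
  M2→Smelter1: 39 × €20 = €780
  M2→Smelter3: 17 × €14 = €238
  M2→Smelter4: 31 × €15 = €465
  M3→Smelter1: 95 × €2 = €190
Total = 210 + 72 + 780 + 238 + 465 + 190 = €1955.

1955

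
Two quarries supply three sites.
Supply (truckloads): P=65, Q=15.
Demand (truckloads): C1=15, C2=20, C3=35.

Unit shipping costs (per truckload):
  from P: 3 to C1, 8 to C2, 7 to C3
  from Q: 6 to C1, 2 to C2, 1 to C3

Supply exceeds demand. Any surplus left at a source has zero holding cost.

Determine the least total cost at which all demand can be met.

360

One minimum-cost allocation:
  P–C1: 15 × 3 = 45
  P–C2: 5 × 8 = 40
  P–C3: 35 × 7 = 245
  Q–C2: 15 × 2 = 30
Total = 45 + 40 + 245 + 30 = 360.
(Supply check: P ships 55; Q ships 15.)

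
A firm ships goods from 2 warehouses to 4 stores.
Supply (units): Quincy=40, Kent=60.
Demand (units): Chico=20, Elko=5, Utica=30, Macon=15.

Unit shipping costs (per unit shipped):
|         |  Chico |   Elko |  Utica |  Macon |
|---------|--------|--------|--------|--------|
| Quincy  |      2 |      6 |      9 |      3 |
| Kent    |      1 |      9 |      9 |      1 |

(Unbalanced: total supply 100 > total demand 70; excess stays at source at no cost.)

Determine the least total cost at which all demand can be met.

A cheapest plan:
  Quincy to Elko: 5 × 6 = 30
  Quincy to Utica: 30 × 9 = 270
  Kent to Chico: 20 × 1 = 20
  Kent to Macon: 15 × 1 = 15
Total = 30 + 270 + 20 + 15 = 335.

335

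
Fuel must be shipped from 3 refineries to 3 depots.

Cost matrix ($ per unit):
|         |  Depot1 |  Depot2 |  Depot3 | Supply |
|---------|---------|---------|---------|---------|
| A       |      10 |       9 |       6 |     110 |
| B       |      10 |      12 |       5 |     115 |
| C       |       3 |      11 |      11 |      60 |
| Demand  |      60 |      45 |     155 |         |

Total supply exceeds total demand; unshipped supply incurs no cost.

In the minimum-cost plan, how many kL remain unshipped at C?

0

An optimal plan:
  A->Depot2: 45 kL
  A->Depot3: 40 kL
  B->Depot3: 115 kL
  C->Depot1: 60 kL
Total cost = $1400.
C ships 60 of its 60, leaving 0.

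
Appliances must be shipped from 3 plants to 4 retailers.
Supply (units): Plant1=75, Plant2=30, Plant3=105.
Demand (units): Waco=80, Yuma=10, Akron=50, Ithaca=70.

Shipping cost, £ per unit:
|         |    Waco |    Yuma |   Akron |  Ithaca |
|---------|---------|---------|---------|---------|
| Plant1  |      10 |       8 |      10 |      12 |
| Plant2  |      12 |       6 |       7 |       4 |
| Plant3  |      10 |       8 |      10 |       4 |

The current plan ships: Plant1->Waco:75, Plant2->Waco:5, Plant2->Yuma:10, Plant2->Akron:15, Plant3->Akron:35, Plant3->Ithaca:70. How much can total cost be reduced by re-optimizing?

Current plan cost = 75·10 + 5·12 + 10·6 + 15·7 + 35·10 + 70·4 = £1605.
Optimal plan:
  Plant1->Waco: 45 × £10 = £450
  Plant1->Yuma: 10 × £8 = £80
  Plant1->Akron: 20 × £10 = £200
  Plant2->Akron: 30 × £7 = £210
  Plant3->Waco: 35 × £10 = £350
  Plant3->Ithaca: 70 × £4 = £280
Optimal cost = £1570.
Saving = 1605 − 1570 = £35.

35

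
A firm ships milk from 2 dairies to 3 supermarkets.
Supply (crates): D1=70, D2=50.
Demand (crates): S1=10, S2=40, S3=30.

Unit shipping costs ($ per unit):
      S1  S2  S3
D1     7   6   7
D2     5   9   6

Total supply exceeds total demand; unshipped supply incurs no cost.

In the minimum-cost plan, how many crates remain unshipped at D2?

Minimum-cost shipments:
  D1–S2: 40 × $6 = $240
  D2–S1: 10 × $5 = $50
  D2–S3: 30 × $6 = $180
Total cost = $470.
D2 ships 40 of its 50, leaving 10.

10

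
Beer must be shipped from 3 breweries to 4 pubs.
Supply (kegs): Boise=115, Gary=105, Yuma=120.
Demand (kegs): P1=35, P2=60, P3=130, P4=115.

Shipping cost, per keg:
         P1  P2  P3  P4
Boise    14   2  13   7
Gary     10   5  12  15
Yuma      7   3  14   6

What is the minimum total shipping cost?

One minimum-cost allocation:
  Boise to P2: 60 × 2 = 120
  Boise to P3: 25 × 13 = 325
  Boise to P4: 30 × 7 = 210
  Gary to P3: 105 × 12 = 1260
  Yuma to P1: 35 × 7 = 245
  Yuma to P4: 85 × 6 = 510
Total = 120 + 325 + 210 + 1260 + 245 + 510 = 2670.
(Supply check: Boise ships 115; Gary ships 105; Yuma ships 120.)

2670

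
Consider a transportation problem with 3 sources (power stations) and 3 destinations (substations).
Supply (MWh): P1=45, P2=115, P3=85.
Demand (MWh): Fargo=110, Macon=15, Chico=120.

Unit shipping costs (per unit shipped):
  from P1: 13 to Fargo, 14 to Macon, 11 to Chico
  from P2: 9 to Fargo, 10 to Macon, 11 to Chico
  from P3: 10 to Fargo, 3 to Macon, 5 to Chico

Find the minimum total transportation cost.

1935

Optimal allocation:
  P1 to Chico: 45 × 11 = 495
  P2 to Fargo: 110 × 9 = 990
  P2 to Chico: 5 × 11 = 55
  P3 to Macon: 15 × 3 = 45
  P3 to Chico: 70 × 5 = 350
Total = 495 + 990 + 55 + 45 + 350 = 1935.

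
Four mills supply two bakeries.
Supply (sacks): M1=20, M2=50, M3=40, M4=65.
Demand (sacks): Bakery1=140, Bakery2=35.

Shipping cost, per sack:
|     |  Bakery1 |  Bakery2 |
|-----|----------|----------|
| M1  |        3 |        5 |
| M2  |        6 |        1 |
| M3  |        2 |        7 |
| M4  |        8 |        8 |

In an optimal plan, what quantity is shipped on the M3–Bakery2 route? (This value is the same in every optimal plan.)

0

Solving gives:
  M1->Bakery1: 20 × 3 = 60
  M2->Bakery1: 15 × 6 = 90
  M2->Bakery2: 35 × 1 = 35
  M3->Bakery1: 40 × 2 = 80
  M4->Bakery1: 65 × 8 = 520
Total cost = 785.
The route M3→Bakery2 is not used.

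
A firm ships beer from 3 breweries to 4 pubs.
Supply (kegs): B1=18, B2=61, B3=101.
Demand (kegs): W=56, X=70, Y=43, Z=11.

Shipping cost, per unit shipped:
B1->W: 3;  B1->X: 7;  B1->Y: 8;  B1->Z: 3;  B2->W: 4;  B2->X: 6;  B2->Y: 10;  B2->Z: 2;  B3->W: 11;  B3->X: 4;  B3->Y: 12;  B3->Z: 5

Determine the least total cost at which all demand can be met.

A cheapest plan:
  B1–Y: 18 × 8 = 144
  B2–W: 56 × 4 = 224
  B2–Z: 5 × 2 = 10
  B3–X: 70 × 4 = 280
  B3–Y: 25 × 12 = 300
  B3–Z: 6 × 5 = 30
Total = 144 + 224 + 10 + 280 + 300 + 30 = 988.

988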